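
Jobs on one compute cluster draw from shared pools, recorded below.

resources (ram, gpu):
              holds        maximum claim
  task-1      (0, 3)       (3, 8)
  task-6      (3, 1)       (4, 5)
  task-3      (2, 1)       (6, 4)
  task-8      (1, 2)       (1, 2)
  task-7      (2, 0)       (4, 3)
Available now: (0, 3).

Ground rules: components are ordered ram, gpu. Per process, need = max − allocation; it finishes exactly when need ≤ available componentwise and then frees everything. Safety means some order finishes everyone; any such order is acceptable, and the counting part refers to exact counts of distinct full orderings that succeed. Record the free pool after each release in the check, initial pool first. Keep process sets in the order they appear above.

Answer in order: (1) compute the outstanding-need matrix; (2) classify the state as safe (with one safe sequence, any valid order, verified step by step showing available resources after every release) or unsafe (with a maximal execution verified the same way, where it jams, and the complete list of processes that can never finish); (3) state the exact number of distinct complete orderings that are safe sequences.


(1) Remaining need (order ram, gpu):
  task-1: (3, 5)
  task-6: (1, 4)
  task-3: (4, 3)
  task-8: (0, 0)
  task-7: (2, 3)
(2) SAFE. One safe sequence: task-8, task-6, task-7, task-3, task-1.
Key observation: the order's first zero-slack moment is task-6 ((1, 4) needed, (1, 5) free — a requested resource with nothing to spare).
Step-by-step check:
  pool = (0, 3)
  run task-8 (needs (0, 0), free (0, 3)); after release of (1, 2) the pool is (1, 5)
  run task-6 (needs (1, 4), free (1, 5)); after release of (3, 1) the pool is (4, 6)
  run task-7 (needs (2, 3), free (4, 6)); after release of (2, 0) the pool is (6, 6)
  run task-3 (needs (4, 3), free (6, 6)); after release of (2, 1) the pool is (8, 7)
  run task-1 (needs (3, 5), free (8, 7)); after release of (0, 3) the pool is (8, 10)
(3) Exactly 6 of the possible complete orderings are safe sequences.


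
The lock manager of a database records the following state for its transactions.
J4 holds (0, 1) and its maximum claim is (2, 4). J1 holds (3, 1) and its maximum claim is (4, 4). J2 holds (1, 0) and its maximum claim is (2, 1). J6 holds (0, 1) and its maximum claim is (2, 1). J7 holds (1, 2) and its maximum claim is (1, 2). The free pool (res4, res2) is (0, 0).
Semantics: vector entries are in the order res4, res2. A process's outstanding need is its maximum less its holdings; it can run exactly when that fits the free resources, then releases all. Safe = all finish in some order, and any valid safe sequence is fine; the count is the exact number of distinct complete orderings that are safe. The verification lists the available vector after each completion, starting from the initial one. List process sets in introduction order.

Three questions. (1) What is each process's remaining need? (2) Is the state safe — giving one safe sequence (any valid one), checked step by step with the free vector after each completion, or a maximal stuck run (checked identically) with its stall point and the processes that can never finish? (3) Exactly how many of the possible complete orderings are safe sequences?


(1) Remaining need (order res4, res2):
  J4: (2, 3)
  J1: (1, 3)
  J2: (1, 1)
  J6: (2, 0)
  J7: (0, 0)
(2) SAFE — a valid safe sequence is J7, J2, J6, J4, J1.
Key observation: the order's first zero-slack moment is J2 ((1, 1) needed, (1, 2) free — a requested resource with nothing to spare).
Step-by-step check:
  pool = (0, 0)
  J7 needs (0, 0) <= (0, 0) -> finishes; pool += (1, 2) = (1, 2)
  J2 needs (1, 1) <= (1, 2) -> finishes; pool += (1, 0) = (2, 2)
  J6 needs (2, 0) <= (2, 2) -> finishes; pool += (0, 1) = (2, 3)
  J4 needs (2, 3) <= (2, 3) -> finishes; pool += (0, 1) = (2, 4)
  J1 needs (1, 3) <= (2, 4) -> finishes; pool += (3, 1) = (5, 5)
(3) The exact count: 2 of the possible complete orderings are safe sequences.


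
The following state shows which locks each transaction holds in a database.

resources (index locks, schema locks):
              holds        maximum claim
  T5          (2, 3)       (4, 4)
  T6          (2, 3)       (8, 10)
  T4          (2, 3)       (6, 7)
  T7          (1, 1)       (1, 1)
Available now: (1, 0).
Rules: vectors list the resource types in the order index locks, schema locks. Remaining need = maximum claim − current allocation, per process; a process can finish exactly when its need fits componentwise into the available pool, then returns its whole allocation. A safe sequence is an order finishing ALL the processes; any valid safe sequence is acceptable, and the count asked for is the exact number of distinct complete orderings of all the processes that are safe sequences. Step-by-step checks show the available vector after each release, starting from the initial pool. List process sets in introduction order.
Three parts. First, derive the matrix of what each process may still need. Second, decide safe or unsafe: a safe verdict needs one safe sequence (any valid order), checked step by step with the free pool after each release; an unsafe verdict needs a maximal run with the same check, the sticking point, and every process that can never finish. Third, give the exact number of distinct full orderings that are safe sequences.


(1) Outstanding need per process (order index locks, schema locks):
  T5: (2, 1)
  T6: (6, 7)
  T4: (4, 4)
  T7: (0, 0)
(2) SAFE — a valid safe sequence is T7, T5, T4, T6.
Key observation: at T5 the run first touches a limit — (2, 1) against (2, 1), exact on a resource it actually requests.
Walking it through:
  pool = (1, 0)
  T7: need (0, 0) fits (1, 0); releases (1, 1), pool now (2, 1)
  T5: need (2, 1) fits (2, 1); releases (2, 3), pool now (4, 4)
  T4: need (4, 4) fits (4, 4); releases (2, 3), pool now (6, 7)
  T6: need (6, 7) fits (6, 7); releases (2, 3), pool now (8, 10)
(3) Exactly 1 of the possible complete orderings is a safe sequence.


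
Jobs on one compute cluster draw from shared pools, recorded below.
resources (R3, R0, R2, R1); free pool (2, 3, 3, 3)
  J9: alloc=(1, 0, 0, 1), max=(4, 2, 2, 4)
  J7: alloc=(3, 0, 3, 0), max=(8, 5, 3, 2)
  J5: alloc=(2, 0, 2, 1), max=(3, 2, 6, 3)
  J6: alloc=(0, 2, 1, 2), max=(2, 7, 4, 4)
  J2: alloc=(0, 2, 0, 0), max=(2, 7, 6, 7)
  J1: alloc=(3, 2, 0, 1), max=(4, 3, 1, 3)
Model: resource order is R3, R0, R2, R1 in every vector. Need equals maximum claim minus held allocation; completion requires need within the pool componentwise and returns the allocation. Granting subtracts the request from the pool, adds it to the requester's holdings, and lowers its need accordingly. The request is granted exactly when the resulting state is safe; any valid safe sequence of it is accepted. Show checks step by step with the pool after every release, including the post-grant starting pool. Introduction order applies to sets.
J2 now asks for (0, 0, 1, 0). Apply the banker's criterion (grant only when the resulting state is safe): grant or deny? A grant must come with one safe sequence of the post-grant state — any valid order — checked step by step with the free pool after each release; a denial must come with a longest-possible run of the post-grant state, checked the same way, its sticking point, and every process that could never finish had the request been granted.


GRANT — the state after the grant stays safe, e.g. via J1, J7, J6, J9, J5, J2.
Key observation: (2, 3, 2, 3) free after granting still covers J1 first, and each release covers the next.
Step-by-step check of the post-grant state:
  pool = (2, 3, 2, 3)
  J1: need (1, 1, 1, 2) fits (2, 3, 2, 3); releases (3, 2, 0, 1), pool now (5, 5, 2, 4)
  J7: need (5, 5, 0, 2) fits (5, 5, 2, 4); releases (3, 0, 3, 0), pool now (8, 5, 5, 4)
  J6: need (2, 5, 3, 2) fits (8, 5, 5, 4); releases (0, 2, 1, 2), pool now (8, 7, 6, 6)
  J9: need (3, 2, 2, 3) fits (8, 7, 6, 6); releases (1, 0, 0, 1), pool now (9, 7, 6, 7)
  J5: need (1, 2, 4, 2) fits (9, 7, 6, 7); releases (2, 0, 2, 1), pool now (11, 7, 8, 8)
  J2: need (2, 5, 5, 7) fits (11, 7, 8, 8); releases (0, 2, 1, 0), pool now (11, 9, 9, 8)


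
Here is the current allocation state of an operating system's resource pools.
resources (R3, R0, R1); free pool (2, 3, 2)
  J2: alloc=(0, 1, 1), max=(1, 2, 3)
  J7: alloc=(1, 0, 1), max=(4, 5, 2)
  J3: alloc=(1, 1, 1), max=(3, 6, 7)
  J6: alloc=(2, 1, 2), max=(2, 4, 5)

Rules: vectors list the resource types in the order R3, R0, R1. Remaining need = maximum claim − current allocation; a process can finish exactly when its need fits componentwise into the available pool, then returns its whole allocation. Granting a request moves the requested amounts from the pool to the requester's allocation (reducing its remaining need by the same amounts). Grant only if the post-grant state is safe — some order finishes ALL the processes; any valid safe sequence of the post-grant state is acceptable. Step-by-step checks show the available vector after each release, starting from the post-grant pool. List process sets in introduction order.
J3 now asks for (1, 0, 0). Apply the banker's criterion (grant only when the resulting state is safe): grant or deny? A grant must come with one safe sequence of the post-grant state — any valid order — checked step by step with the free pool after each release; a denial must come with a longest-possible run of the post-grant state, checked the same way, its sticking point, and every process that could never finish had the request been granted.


GRANT: granting preserves safety; a valid post-grant sequence is J2, J6, J7, J3.
Key observation: the transfer keeps a workable pool ((1, 3, 2)); J2 starts the safe sequence.
Verifying the post-grant state step by step:
  pool = (1, 3, 2)
  run J2 (needs (1, 1, 2), free (1, 3, 2)); after release of (0, 1, 1) the pool is (1, 4, 3)
  run J6 (needs (0, 3, 3), free (1, 4, 3)); after release of (2, 1, 2) the pool is (3, 5, 5)
  run J7 (needs (3, 5, 1), free (3, 5, 5)); after release of (1, 0, 1) the pool is (4, 5, 6)
  run J3 (needs (1, 5, 6), free (4, 5, 6)); after release of (2, 1, 1) the pool is (6, 6, 7)


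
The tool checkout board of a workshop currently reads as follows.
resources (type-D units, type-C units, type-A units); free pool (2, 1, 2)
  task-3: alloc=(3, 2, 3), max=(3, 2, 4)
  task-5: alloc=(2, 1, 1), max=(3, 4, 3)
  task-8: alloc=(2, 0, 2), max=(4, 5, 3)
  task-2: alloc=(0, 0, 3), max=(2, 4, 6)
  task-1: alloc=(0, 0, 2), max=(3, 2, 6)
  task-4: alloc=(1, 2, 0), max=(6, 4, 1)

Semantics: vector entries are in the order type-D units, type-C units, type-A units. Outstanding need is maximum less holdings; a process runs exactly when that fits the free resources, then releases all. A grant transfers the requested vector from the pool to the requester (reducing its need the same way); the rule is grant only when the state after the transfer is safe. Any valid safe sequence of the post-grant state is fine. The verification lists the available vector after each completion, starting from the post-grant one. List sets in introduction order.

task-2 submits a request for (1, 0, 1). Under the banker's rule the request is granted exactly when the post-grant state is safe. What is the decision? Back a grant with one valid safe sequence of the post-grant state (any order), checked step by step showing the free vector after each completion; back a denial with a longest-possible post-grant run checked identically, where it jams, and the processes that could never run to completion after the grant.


GRANT — the state after the grant stays safe, e.g. via task-3, task-5, task-4, task-8, task-2, task-1.
Key observation: the transfer keeps a workable pool ((1, 1, 1)); task-3 starts the safe sequence.
Check on the post-grant state, step by step:
  pool = (1, 1, 1)
  task-3: need (0, 0, 1) fits (1, 1, 1); releases (3, 2, 3), pool now (4, 3, 4)
  task-5: need (1, 3, 2) fits (4, 3, 4); releases (2, 1, 1), pool now (6, 4, 5)
  task-4: need (5, 2, 1) fits (6, 4, 5); releases (1, 2, 0), pool now (7, 6, 5)
  task-8: need (2, 5, 1) fits (7, 6, 5); releases (2, 0, 2), pool now (9, 6, 7)
  task-2: need (1, 4, 2) fits (9, 6, 7); releases (1, 0, 4), pool now (10, 6, 11)
  task-1: need (3, 2, 4) fits (10, 6, 11); releases (0, 0, 2), pool now (10, 6, 13)


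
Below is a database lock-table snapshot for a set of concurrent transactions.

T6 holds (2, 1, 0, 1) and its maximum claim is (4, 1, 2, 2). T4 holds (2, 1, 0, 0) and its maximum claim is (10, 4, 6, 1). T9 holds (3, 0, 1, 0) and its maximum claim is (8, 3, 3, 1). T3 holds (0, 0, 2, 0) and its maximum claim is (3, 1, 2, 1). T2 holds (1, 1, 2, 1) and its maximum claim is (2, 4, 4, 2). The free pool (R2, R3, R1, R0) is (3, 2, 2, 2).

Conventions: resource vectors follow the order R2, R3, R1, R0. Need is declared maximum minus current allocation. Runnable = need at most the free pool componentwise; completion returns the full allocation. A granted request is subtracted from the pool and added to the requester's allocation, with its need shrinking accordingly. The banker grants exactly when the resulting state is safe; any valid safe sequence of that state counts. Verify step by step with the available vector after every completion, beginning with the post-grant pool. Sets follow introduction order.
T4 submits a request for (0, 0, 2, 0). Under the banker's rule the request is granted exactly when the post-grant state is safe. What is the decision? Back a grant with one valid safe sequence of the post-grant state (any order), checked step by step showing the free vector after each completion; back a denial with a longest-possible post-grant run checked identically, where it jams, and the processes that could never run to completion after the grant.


GRANT — the state after the grant stays safe, e.g. via T3, T6, T2, T9, T4.
Key observation: the grant leaves (3, 2, 0, 2) free — enough for T3, whose release restarts the cascade.
Check on the post-grant state, step by step:
  pool = (3, 2, 0, 2)
  run T3 (needs (3, 1, 0, 1), free (3, 2, 0, 2)); after release of (0, 0, 2, 0) the pool is (3, 2, 2, 2)
  run T6 (needs (2, 0, 2, 1), free (3, 2, 2, 2)); after release of (2, 1, 0, 1) the pool is (5, 3, 2, 3)
  run T2 (needs (1, 3, 2, 1), free (5, 3, 2, 3)); after release of (1, 1, 2, 1) the pool is (6, 4, 4, 4)
  run T9 (needs (5, 3, 2, 1), free (6, 4, 4, 4)); after release of (3, 0, 1, 0) the pool is (9, 4, 5, 4)
  run T4 (needs (8, 3, 4, 1), free (9, 4, 5, 4)); after release of (2, 1, 2, 0) the pool is (11, 5, 7, 4)


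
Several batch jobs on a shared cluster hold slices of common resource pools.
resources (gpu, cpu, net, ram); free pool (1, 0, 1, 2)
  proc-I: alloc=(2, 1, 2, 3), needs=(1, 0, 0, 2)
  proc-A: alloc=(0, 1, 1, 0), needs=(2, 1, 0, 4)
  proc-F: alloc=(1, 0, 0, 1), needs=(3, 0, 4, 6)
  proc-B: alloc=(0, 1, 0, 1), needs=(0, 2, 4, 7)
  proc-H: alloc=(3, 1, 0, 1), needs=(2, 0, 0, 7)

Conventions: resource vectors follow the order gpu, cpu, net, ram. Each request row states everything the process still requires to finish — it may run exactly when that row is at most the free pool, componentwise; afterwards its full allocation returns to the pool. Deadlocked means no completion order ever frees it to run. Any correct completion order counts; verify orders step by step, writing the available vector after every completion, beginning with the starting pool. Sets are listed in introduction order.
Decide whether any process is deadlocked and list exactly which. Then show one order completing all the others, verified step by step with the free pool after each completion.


Deadlocked set: proc-F, proc-B and proc-H.
Key observation: proc-I, proc-A can finish, but then (3, 2, 4, 5) is all there is, and the blocked group's ram demands exceed it.
The rest can finish in the order proc-I, proc-A. Verifying each step:
  pool = (1, 0, 1, 2)
  proc-I needs (1, 0, 0, 2) <= (1, 0, 1, 2) -> finishes; pool += (2, 1, 2, 3) = (3, 1, 3, 5)
  proc-A needs (2, 1, 0, 4) <= (3, 1, 3, 5) -> finishes; pool += (0, 1, 1, 0) = (3, 2, 4, 5)
The stuck group stays short no matter what:
  blocked: proc-F wants (3, 0, 4, 6), pool (3, 2, 4, 5) — not enough ram
  blocked: proc-B wants (0, 2, 4, 7), pool (3, 2, 4, 5) — not enough ram
  blocked: proc-H wants (2, 0, 0, 7), pool (3, 2, 4, 5) — not enough ram


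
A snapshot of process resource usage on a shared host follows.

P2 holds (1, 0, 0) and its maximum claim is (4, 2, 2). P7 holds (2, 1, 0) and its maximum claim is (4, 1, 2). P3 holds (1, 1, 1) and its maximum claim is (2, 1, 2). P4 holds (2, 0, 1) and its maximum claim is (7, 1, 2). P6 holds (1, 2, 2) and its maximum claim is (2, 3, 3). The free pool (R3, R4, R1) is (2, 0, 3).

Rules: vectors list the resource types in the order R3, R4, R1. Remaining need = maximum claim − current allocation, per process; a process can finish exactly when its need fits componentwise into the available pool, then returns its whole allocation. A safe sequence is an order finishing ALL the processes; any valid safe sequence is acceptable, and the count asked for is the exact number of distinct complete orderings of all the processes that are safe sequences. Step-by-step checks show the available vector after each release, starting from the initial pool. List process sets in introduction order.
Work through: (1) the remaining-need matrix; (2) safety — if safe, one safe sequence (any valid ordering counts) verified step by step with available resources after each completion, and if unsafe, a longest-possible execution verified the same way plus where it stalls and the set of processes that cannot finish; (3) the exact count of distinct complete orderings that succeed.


(1) Outstanding need per process (order R3, R4, R1):
  P2: (3, 2, 2)
  P7: (2, 0, 2)
  P3: (1, 0, 1)
  P4: (5, 1, 1)
  P6: (1, 1, 1)
(2) SAFE, for example via the order P3, P6, P2, P4, P7.
Key observation: P6 is the earliest step where a requested resource binds exactly: need (1, 1, 1), pool (3, 1, 4) at its turn.
Check, step by step:
  pool = (2, 0, 3)
  P3 needs (1, 0, 1) <= (2, 0, 3) -> finishes; pool += (1, 1, 1) = (3, 1, 4)
  P6 needs (1, 1, 1) <= (3, 1, 4) -> finishes; pool += (1, 2, 2) = (4, 3, 6)
  P2 needs (3, 2, 2) <= (4, 3, 6) -> finishes; pool += (1, 0, 0) = (5, 3, 6)
  P4 needs (5, 1, 1) <= (5, 3, 6) -> finishes; pool += (2, 0, 1) = (7, 3, 7)
  P7 needs (2, 0, 2) <= (7, 3, 7) -> finishes; pool += (2, 1, 0) = (9, 4, 7)
(3) The exact count: 22 of the possible complete orderings are safe sequences.


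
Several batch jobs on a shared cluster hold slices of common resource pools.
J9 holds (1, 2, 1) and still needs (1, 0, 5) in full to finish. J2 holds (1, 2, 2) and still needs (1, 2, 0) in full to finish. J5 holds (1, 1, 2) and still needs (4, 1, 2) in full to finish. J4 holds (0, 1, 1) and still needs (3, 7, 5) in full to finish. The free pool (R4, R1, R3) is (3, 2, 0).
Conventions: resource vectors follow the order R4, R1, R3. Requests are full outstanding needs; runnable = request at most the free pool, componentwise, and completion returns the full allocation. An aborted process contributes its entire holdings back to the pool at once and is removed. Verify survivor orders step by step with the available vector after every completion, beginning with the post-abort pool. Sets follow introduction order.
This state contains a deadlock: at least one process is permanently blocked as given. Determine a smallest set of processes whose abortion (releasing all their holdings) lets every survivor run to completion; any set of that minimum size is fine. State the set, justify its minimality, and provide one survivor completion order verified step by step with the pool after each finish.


Minimum abort set: J4.
Key observation: J9 had no path to completion before; after the abort of J4 ((0, 1, 1) returned), step 3 is where it fits.
Minimality: the empty abort set fails — the state is deadlocked as it stands.
The survivors complete as J2, J5, J9. Step-by-step check (starting from the post-abort pool):
  pool = (3, 3, 1)
  run J2 (needs (1, 2, 0), free (3, 3, 1)); after release of (1, 2, 2) the pool is (4, 5, 3)
  run J5 (needs (4, 1, 2), free (4, 5, 3)); after release of (1, 1, 2) the pool is (5, 6, 5)
  run J9 (needs (1, 0, 5), free (5, 6, 5)); after release of (1, 2, 1) the pool is (6, 8, 6)


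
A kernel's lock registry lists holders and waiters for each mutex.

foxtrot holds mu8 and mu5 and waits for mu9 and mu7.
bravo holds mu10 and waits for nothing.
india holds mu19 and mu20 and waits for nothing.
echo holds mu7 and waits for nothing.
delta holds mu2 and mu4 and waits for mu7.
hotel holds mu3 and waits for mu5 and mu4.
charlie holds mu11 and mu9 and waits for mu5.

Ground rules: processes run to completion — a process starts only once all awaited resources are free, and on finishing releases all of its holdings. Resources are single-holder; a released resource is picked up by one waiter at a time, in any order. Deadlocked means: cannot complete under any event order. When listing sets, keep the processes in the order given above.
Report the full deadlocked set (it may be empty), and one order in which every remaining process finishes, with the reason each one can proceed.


Deadlocked set: foxtrot, hotel and charlie.
Key observation: nobody on the ring foxtrot -> charlie -> foxtrot can start until another member finishes, which never happens; hotel waits into the deadlock from upstream.
A valid finishing order for the others: echo, bravo, india, delta.
Check, step by step:
  echo: no waits; runs immediately, freeing mu7
  bravo: no waits; runs immediately, freeing mu10
  india: no waits; runs immediately, freeing mu19 and mu20
  run delta (all its waits — mu7 — are resolved); releases mu2 and mu4


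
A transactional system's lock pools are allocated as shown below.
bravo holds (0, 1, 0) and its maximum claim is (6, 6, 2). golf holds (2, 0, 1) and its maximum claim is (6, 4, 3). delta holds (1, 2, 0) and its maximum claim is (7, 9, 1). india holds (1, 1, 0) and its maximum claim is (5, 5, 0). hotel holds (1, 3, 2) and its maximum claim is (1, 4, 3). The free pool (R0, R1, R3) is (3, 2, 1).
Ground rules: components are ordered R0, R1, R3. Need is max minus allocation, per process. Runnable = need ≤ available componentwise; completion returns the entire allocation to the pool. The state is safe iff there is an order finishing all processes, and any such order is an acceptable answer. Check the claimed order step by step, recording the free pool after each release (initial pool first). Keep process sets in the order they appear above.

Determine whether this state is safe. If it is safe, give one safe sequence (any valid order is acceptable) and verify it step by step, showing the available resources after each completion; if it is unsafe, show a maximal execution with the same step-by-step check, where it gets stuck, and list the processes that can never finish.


SAFE — a valid safe sequence is hotel, golf, bravo, india, delta.
Key observation: at hotel the run first touches a limit — (0, 1, 1) against (3, 2, 1), exact on a resource it actually requests.
Walking it through:
  pool = (3, 2, 1)
  run hotel (needs (0, 1, 1), free (3, 2, 1)); after release of (1, 3, 2) the pool is (4, 5, 3)
  run golf (needs (4, 4, 2), free (4, 5, 3)); after release of (2, 0, 1) the pool is (6, 5, 4)
  run bravo (needs (6, 5, 2), free (6, 5, 4)); after release of (0, 1, 0) the pool is (6, 6, 4)
  run india (needs (4, 4, 0), free (6, 6, 4)); after release of (1, 1, 0) the pool is (7, 7, 4)
  run delta (needs (6, 7, 1), free (7, 7, 4)); after release of (1, 2, 0) the pool is (8, 9, 4)


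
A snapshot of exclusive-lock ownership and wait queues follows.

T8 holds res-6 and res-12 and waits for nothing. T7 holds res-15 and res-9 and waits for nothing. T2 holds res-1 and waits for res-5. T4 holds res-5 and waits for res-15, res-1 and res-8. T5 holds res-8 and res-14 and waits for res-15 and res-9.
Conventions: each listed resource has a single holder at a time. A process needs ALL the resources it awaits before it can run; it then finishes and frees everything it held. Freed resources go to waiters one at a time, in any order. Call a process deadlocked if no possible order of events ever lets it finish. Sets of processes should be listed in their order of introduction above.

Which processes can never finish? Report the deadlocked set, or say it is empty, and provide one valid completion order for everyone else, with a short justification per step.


Deadlocked: T2 and T4.
Key observation: nobody on the ring T2 -> T4 -> T2 can start until another member finishes, which never happens; no other process is dragged down with it.
One completion order for the rest: T8, T7, T5.
Walking it through:
  run T8 (it waits on nothing); releases res-6 and res-12
  run T7 (it waits on nothing); releases res-15 and res-9
  T5: everything it awaited (res-15 and res-9) is free; runs, freeing res-8 and res-14


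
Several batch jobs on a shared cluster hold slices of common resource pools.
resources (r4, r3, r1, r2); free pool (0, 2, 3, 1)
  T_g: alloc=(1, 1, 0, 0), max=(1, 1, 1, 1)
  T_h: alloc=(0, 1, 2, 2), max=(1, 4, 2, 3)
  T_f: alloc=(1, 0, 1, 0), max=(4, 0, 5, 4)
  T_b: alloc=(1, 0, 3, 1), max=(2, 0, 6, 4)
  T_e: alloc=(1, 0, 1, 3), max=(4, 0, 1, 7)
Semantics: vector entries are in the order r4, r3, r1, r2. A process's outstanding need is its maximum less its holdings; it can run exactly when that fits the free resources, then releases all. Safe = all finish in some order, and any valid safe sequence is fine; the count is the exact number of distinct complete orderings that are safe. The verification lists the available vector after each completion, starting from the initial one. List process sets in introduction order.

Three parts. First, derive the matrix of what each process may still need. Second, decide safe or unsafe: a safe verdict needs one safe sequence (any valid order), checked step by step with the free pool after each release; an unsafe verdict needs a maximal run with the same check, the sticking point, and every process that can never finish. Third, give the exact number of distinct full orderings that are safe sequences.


(1) Outstanding need per process (order r4, r3, r1, r2):
  T_g: (0, 0, 1, 1)
  T_h: (1, 3, 0, 1)
  T_f: (3, 0, 4, 4)
  T_b: (1, 0, 3, 3)
  T_e: (3, 0, 0, 4)
(2) UNSAFE — no complete ordering exists.
Key observation: after T_g, T_h, T_b complete, (2, 4, 8, 4) is the best the pool ever gets, yet each leftover process wants more r4.
The run T_g, T_h, T_b cannot be extended any further. Verifying each step:
  pool = (0, 2, 3, 1)
  T_g: need (0, 0, 1, 1) fits (0, 2, 3, 1); releases (1, 1, 0, 0), pool now (1, 3, 3, 1)
  T_h: need (1, 3, 0, 1) fits (1, 3, 3, 1); releases (0, 1, 2, 2), pool now (1, 4, 5, 3)
  T_b: need (1, 0, 3, 3) fits (1, 4, 5, 3); releases (1, 0, 3, 1), pool now (2, 4, 8, 4)
  blocked: T_f wants (3, 0, 4, 4), pool (2, 4, 8, 4) — not enough r4
  blocked: T_e wants (3, 0, 0, 4), pool (2, 4, 8, 4) — not enough r4
Permanently blocked: T_f and T_e.
(3) Exactly 0 of the possible complete orderings are safe sequences.


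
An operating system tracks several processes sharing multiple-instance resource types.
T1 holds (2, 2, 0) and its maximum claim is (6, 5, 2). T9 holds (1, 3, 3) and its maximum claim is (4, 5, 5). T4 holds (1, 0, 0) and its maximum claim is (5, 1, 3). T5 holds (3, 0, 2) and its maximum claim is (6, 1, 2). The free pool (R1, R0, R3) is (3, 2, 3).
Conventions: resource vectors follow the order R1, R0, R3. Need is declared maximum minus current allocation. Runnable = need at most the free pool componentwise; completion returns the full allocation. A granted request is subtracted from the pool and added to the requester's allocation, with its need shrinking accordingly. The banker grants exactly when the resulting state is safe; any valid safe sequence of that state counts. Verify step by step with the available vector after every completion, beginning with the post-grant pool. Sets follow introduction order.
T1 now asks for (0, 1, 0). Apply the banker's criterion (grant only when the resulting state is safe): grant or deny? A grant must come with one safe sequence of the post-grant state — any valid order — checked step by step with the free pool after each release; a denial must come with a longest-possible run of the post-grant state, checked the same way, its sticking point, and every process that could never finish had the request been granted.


DENY: after the grant no complete ordering would exist.
Key observation: R0 is the bottleneck — with T5, T4 done the pool holds (7, 1, 5), short of every remaining need.
Pretend the grant happened; the run T5, T4 goes as far as possible. Walking it through:
  pool = (3, 1, 3)
  T5 needs (3, 1, 0) <= (3, 1, 3) -> finishes; pool += (3, 0, 2) = (6, 1, 5)
  T4 needs (4, 1, 3) <= (6, 1, 5) -> finishes; pool += (1, 0, 0) = (7, 1, 5)
  T1 still needs (4, 2, 2) but only (7, 1, 5) is free — short on R0
  T9 still needs (3, 2, 2) but only (7, 1, 5) is free — short on R0
Processes that could never finish after the grant: T1 and T9.


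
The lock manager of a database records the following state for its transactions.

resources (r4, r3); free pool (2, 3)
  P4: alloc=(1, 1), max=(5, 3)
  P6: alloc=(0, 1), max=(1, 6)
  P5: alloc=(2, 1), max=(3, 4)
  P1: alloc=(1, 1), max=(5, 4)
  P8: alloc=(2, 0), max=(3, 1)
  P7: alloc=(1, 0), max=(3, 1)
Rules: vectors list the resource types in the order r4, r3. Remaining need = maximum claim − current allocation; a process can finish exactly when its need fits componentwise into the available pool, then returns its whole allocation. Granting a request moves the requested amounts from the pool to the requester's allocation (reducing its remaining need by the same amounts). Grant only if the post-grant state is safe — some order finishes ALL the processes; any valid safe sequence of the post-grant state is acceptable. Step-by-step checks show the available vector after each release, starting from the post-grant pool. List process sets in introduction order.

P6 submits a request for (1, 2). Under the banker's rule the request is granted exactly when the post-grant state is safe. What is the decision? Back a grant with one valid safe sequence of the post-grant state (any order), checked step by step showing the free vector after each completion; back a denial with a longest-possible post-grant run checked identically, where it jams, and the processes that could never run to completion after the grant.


DENY: after the grant no complete ordering would exist.
Key observation: no order helps: past P8, P7, the free pool tops out at (4, 1), below what each blocked process needs in r3.
On the post-grant state, P8, P7 is a maximal run — nothing extends it. Check, step by step:
  pool = (1, 1)
  P8: need (1, 1) fits (1, 1); releases (2, 0), pool now (3, 1)
  P7: need (2, 1) fits (3, 1); releases (1, 0), pool now (4, 1)
  P4 cannot run: need (4, 2) vs free (4, 1) (insufficient r3)
  P6 cannot run: need (0, 3) vs free (4, 1) (insufficient r3)
  P5 cannot run: need (1, 3) vs free (4, 1) (insufficient r3)
  P1 cannot run: need (4, 3) vs free (4, 1) (insufficient r3)
Processes that could never finish after the grant: P4, P6, P5 and P1.


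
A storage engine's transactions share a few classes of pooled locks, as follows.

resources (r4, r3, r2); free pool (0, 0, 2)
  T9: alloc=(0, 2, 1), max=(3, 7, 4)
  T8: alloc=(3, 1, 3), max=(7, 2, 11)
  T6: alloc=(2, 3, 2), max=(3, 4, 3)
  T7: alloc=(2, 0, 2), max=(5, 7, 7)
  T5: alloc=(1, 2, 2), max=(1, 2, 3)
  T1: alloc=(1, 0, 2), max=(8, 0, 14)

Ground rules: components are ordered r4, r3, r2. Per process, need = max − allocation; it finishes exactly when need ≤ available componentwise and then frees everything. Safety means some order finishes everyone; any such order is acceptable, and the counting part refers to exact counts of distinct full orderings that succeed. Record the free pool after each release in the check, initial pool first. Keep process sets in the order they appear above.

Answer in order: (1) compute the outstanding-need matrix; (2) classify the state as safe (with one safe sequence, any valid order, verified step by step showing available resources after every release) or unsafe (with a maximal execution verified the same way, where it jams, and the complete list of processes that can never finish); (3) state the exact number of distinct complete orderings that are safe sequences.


(1) Outstanding need per process (order r4, r3, r2):
  T9: (3, 5, 3)
  T8: (4, 1, 8)
  T6: (1, 1, 1)
  T7: (3, 7, 5)
  T5: (0, 0, 1)
  T1: (7, 0, 12)
(2) SAFE. One safe sequence: T5, T6, T9, T7, T8, T1.
Key observation: the first exact fit in this order is T6 — it needs (1, 1, 1) with (1, 2, 4) free, meeting a requested resource to the last unit.
Check, step by step:
  pool = (0, 0, 2)
  T5: need (0, 0, 1) fits (0, 0, 2); releases (1, 2, 2), pool now (1, 2, 4)
  T6: need (1, 1, 1) fits (1, 2, 4); releases (2, 3, 2), pool now (3, 5, 6)
  T9: need (3, 5, 3) fits (3, 5, 6); releases (0, 2, 1), pool now (3, 7, 7)
  T7: need (3, 7, 5) fits (3, 7, 7); releases (2, 0, 2), pool now (5, 7, 9)
  T8: need (4, 1, 8) fits (5, 7, 9); releases (3, 1, 3), pool now (8, 8, 12)
  T1: need (7, 0, 12) fits (8, 8, 12); releases (1, 0, 2), pool now (9, 8, 14)
(3) Precisely 1 of the possible complete orderings is a safe sequence.


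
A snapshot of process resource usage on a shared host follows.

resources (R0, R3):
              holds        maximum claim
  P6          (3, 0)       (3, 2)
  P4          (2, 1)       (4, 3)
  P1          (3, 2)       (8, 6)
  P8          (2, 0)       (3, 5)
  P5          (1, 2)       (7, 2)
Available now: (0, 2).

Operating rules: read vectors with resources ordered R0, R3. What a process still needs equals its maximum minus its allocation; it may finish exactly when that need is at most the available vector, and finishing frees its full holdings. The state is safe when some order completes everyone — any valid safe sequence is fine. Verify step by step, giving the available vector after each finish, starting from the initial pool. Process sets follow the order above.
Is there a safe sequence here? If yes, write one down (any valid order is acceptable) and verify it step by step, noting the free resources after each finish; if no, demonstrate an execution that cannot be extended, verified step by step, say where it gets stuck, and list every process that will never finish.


The state is UNSAFE.
Key observation: after P6, P4 the pool peaks at (5, 3), and each blocked process is short somewhere: P1 on R3; P8 on R3; P5 on R0.
Going as far as possible: P6, P4; after that, nothing fits. Step-by-step check:
  pool = (0, 2)
  P6 needs (0, 2) <= (0, 2) -> finishes; pool += (3, 0) = (3, 2)
  P4 needs (2, 2) <= (3, 2) -> finishes; pool += (2, 1) = (5, 3)
  P1 still needs (5, 4) but only (5, 3) is free — short on R3
  P8 still needs (1, 5) but only (5, 3) is free — short on R3
  P5 still needs (6, 0) but only (5, 3) is free — short on R0
Never able to finish: P1, P8 and P5.


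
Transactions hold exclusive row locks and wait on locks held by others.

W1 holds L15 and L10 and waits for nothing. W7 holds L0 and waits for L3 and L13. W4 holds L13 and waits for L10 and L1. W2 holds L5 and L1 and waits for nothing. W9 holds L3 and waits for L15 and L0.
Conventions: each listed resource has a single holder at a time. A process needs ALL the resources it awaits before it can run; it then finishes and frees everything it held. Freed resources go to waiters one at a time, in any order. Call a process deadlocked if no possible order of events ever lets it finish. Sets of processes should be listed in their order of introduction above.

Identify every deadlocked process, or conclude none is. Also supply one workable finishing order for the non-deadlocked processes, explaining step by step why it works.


Deadlocked set: W7 and W9.
Key observation: nobody on the ring W7 -> W9 -> W7 can start until another member finishes, which never happens; no other process is dragged down with it.
The rest can finish in the order W2, W1, W4.
Verifying each step:
  W2 waits on nothing -> runs at once and releases L5 and L1
  W1 waits on nothing -> runs at once and releases L15 and L10
  run W4 (all its waits — L10 and L1 — are resolved); releases L13


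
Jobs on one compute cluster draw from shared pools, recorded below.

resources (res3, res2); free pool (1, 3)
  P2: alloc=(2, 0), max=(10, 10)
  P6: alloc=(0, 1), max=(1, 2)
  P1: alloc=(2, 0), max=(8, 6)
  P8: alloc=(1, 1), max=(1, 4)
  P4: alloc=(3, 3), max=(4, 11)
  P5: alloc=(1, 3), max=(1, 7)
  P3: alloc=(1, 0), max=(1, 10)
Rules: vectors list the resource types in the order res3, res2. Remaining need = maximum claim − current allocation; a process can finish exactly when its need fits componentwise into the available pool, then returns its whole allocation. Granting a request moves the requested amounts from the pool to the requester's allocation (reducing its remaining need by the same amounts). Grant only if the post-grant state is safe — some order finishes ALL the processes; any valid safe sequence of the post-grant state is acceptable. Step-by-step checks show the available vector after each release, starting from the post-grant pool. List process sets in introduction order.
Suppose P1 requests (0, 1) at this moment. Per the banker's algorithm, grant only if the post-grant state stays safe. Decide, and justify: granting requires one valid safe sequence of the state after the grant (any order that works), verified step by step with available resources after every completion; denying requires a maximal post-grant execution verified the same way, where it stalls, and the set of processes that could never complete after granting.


DENY. Granting would leave the state unsafe.
Key observation: after P6, P8, P5 the pool peaks at (3, 7), and each blocked process is short somewhere: P2 on res3, res2; P1 on res3; P4 on res2; P3 on res2.
After a pretend grant, a maximal execution: P6, P8, P5 — then nothing else fits. Walking it through:
  pool = (1, 2)
  run P6 (needs (1, 1), free (1, 2)); after release of (0, 1) the pool is (1, 3)
  run P8 (needs (0, 3), free (1, 3)); after release of (1, 1) the pool is (2, 4)
  run P5 (needs (0, 4), free (2, 4)); after release of (1, 3) the pool is (3, 7)
  P2 still needs (8, 10) but only (3, 7) is free — short on res3 and res2
  P1 still needs (6, 5) but only (3, 7) is free — short on res3
  P4 still needs (1, 8) but only (3, 7) is free — short on res2
  P3 still needs (0, 10) but only (3, 7) is free — short on res2
Had the request been granted, P2, P1, P4 and P3 could never finish.


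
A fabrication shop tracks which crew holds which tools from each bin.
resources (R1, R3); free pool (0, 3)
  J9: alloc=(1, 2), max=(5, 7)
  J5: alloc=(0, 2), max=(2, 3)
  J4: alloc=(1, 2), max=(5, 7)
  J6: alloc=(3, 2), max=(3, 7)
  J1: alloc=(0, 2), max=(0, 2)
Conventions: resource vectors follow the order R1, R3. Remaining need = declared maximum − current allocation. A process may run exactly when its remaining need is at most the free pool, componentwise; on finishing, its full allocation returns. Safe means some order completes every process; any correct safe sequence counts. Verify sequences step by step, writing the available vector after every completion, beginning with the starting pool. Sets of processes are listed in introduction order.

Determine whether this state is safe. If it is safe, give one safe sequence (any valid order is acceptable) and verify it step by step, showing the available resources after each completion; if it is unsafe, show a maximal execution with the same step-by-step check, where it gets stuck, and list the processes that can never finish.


UNSAFE — no complete ordering exists.
Key observation: no order helps: past J1, J6, J5, the free pool tops out at (3, 9), below what each blocked process needs in R1.
Going as far as possible: J1, J6, J5; after that, nothing fits. Walking it through:
  pool = (0, 3)
  J1 needs (0, 0) <= (0, 3) -> finishes; pool += (0, 2) = (0, 5)
  J6 needs (0, 5) <= (0, 5) -> finishes; pool += (3, 2) = (3, 7)
  J5 needs (2, 1) <= (3, 7) -> finishes; pool += (0, 2) = (3, 9)
  blocked: J9 wants (4, 5), pool (3, 9) — not enough R1
  blocked: J4 wants (4, 5), pool (3, 9) — not enough R1
Processes that can never finish: J9 and J4.
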